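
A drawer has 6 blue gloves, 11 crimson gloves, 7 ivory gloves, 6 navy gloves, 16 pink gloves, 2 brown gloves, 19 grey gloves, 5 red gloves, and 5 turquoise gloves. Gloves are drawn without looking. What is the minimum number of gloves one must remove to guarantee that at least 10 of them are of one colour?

59

An adversary could hand out at most 9 gloves per colour (6 colours run out sooner): 6 + 9 + 7 + 6 + 9 + 2 + 9 + 5 + 5 = 58 gloves and still no colour has 10.
By the pigeonhole principle, one more glove lands in a colour already at 9, so 59 draws are enough and 58 are not.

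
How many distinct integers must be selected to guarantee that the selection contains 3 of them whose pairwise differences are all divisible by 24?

Integers whose pairwise differences are multiples of 24 are exactly those sharing a remainder mod 24. The 24 residue classes mod 24 are the pigeonholes.
With 48 integers one could put 2 in each residue class and have no class reach 3.
The 49th integer pushes some class to 3, so 24·2 + 1 = 49.

49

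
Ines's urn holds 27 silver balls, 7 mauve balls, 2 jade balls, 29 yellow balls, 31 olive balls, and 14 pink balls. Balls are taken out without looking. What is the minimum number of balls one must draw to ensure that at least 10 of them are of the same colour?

Pigeonhole: put each drawn ball into a box by colour. The largest draw with every box below 10 takes min(count, 9) from each colour; colours with fewer than 9 contribute all they have.
Σ min(cᵢ, 9) = 9 + 7 + 2 + 9 + 9 + 9 = 45.
Draw number 45 + 1 = 46 must push one box to 10.

46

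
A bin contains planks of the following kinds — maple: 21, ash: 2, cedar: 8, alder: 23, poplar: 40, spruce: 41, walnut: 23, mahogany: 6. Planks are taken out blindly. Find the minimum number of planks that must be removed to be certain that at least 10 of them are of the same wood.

Pigeonhole: the 8 woods are the holes; the planks drawn are the pigeons.
To avoid 10 of any one wood, the worst case takes at most 9 of each wood, or every plank of a wood that has fewer than 9.
That gives 9 + 2 + 8 + 9 + 9 + 9 + 9 + 6 = 61 planks with no wood reaching 10.
The next plank forces some wood to 10, so 61 + 1 = 62.

62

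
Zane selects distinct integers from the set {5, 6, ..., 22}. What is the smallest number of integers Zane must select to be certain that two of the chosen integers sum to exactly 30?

12

Two chosen integers sum to 30 exactly when both halves of some pair {x, 30−x} with 8 ≤ x ≤ 30−x ≤ 22 are chosen — 7 such pairs.
The remaining 4 elements (those with no distinct partner in range) can never complete a 30-sum, so the worst case takes all of them and one from each pair: 4 + 7 = 11.
By pigeonhole, the 12th integer has to be the second member of some pair, so 11 + 1 = 12.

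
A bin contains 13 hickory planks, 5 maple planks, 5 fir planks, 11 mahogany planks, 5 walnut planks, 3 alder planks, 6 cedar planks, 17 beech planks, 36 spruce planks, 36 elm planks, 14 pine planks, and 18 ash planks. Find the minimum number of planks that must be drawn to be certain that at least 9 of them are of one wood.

Pigeonhole: put each drawn plank into a box by wood. The largest draw with every box below 9 takes min(count, 8) from each wood; woods with fewer than 8 contribute all they have.
Σ min(cᵢ, 8) = 8 + 5 + 5 + 8 + 5 + 3 + 6 + 8 + 8 + 8 + 8 + 8 = 80.
Draw number 80 + 1 = 81 must push one box to 9.

81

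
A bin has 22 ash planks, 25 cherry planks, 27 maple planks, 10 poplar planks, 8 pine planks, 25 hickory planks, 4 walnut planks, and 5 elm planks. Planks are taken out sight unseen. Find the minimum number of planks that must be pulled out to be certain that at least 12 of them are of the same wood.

An adversary could hand out at most 11 planks per wood (4 woods run out sooner): 11 + 11 + 11 + 10 + 8 + 11 + 4 + 5 = 71 planks and still no wood has 12.
One more plank lands in a wood already at 11, so 72 draws are enough and 71 are not.

72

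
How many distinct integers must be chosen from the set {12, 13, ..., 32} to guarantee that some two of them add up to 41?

13

Two chosen integers sum to 41 exactly when both halves of some pair {x, 41−x} with 12 ≤ x ≤ 41−x ≤ 29 are chosen — 9 such pairs.
The remaining 3 elements (those with no distinct partner in range) can never complete a 41-sum, so the worst case takes all of them and one from each pair: 3 + 9 = 12.
Pigeonhole: the 13th integer has to be the second member of some pair, so 12 + 1 = 13.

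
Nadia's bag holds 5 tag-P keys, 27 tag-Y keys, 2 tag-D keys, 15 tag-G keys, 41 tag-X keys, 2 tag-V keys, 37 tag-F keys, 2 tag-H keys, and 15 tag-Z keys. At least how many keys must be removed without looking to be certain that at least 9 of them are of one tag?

52

An adversary could hand out at most 8 keys per tag (4 tags run out sooner): 5 + 8 + 2 + 8 + 8 + 2 + 8 + 2 + 8 = 51 keys and still no tag has 9.
By pigeonhole, one more key lands in a tag already at 8, so 52 draws are enough and 51 are not.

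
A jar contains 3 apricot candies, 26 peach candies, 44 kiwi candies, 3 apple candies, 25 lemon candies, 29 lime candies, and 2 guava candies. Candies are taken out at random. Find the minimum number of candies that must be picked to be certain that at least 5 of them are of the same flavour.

25

Put each drawn candy into a box by flavour. The largest draw with every box below 5 takes min(count, 4) from each flavour; flavours with fewer than 4 contribute all they have.
Σ min(cᵢ, 4) = 3 + 4 + 4 + 3 + 4 + 4 + 2 = 24.
Draw number 24 + 1 = 25 must push one box to 5.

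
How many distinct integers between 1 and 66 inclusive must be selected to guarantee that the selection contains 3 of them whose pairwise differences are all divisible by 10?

Integers whose pairwise differences are multiples of 10 are exactly those sharing a remainder mod 10. Pigeonhole: the 10 residue classes mod 10 are the pigeonholes.
With 20 integers one could put 2 in each residue class and have no class reach 3.
The 21st integer pushes some class to 3, so 10·2 + 1 = 21.

21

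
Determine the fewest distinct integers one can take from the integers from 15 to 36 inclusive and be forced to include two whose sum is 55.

14

Group the elements by complementary pair {x, 55−x}: {19,36}, {20,35}, {21,34}, …, giving 9 two-element pairs and 4 integers whose partner 55−x falls outside [15,36].
By pigeonhole, treating each of those 13 groups as a pigeonhole, one can pick one integer per group — 13 integers — with no two summing to 55.
The 14th integer lands in an occupied pair, forcing a sum of 55.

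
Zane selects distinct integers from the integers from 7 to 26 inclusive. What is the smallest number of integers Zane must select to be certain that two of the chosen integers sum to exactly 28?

Two chosen integers sum to 28 exactly when both halves of some pair {x, 28−x} with 7 ≤ x ≤ 28−x ≤ 21 are chosen — 7 such pairs.
The remaining 6 elements (those with no distinct partner in range) can never complete a 28-sum, so the worst case takes all of them and one from each pair: 6 + 7 = 13.
Pigeonhole: the 14th integer has to be the second member of some pair, so 13 + 1 = 14.

14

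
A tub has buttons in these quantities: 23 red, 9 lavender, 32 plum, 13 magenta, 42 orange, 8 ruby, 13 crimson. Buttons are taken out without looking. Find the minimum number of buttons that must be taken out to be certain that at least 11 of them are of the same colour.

68

Put each drawn button into a box by colour. The largest draw with every box below 11 takes min(count, 10) from each colour; colours with fewer than 10 contribute all they have.
Σ min(cᵢ, 10) = 10 + 9 + 10 + 10 + 10 + 8 + 10 = 67.
Draw number 67 + 1 = 68 must push one box to 11.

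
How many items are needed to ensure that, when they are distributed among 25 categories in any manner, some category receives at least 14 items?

With 325 items one could put exactly 13 in each of the 25 categories, and no category would reach 14.
One more item must land in a category that already has 13, giving it 14.
So 25 × 13 + 1 = 326 items are required.

326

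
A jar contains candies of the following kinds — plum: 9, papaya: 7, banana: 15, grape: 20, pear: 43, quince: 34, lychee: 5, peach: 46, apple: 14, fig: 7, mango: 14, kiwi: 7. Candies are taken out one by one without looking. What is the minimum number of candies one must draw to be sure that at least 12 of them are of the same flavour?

113

By the pigeonhole principle, the 12 flavours are the holes; the candies drawn are the pigeons.
To avoid 12 of any one flavour, the worst case takes at most 11 of each flavour, or every candy of a flavour that has fewer than 11.
That gives 9 + 7 + 11 + 11 + 11 + 11 + 5 + 11 + 11 + 7 + 11 + 7 = 112 candies with no flavour reaching 12.
The next candy forces some flavour to 12, so 112 + 1 = 113.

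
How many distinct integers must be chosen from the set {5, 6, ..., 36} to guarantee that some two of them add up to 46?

20

Two chosen integers sum to 46 exactly when both halves of some pair {x, 46−x} with 10 ≤ x ≤ 46−x ≤ 36 are chosen — 13 such pairs.
The remaining 6 elements (those with no distinct partner in range) can never complete a 46-sum, so the worst case takes all of them and one from each pair: 6 + 13 = 19.
The 20th integer has to be the second member of some pair, so 19 + 1 = 20.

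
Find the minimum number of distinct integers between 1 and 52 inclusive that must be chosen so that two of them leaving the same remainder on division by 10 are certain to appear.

The 10 residue classes mod 10 are the pigeonholes.
With 10 integers one could put 1 in each residue class and have no class reach 2.
The 11th integer pushes some class to 2, so 10·1 + 1 = 11.

11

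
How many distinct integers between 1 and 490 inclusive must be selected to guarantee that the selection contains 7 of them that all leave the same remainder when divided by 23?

By pigeonhole, the 23 residue classes mod 23 are the pigeonholes.
With 138 integers one could put 6 in each residue class and have no class reach 7.
The 139th integer pushes some class to 7, so 23·6 + 1 = 139.

139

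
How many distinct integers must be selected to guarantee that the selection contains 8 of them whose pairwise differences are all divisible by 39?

Integers whose pairwise differences are multiples of 39 are exactly those sharing a remainder mod 39. Pigeonhole: the 39 residue classes mod 39 are the pigeonholes.
With 273 integers one could put 7 in each residue class and have no class reach 8.
The 274th integer pushes some class to 8, so 39·7 + 1 = 274.

274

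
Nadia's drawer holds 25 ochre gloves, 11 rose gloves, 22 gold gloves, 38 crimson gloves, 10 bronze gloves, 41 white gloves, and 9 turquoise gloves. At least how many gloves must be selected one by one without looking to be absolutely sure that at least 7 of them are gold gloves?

141

In the worst case for collecting gold gloves, every non-gold glove comes out first.
There are 25 + 11 + 38 + 10 + 41 + 9 = 134 non-gold gloves altogether.
After those, each further glove must be gold, so 134 + 7 = 141 draws guarantee 7 gold gloves.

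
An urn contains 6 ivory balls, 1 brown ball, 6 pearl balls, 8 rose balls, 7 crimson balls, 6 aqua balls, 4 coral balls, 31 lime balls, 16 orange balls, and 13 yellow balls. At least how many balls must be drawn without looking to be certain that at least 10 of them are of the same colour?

An adversary could hand out at most 9 balls per colour (7 colours run out sooner): 6 + 1 + 6 + 8 + 7 + 6 + 4 + 9 + 9 + 9 = 65 balls and still no colour has 10.
By pigeonhole, one more ball lands in a colour already at 9, so 66 draws are enough and 65 are not.

66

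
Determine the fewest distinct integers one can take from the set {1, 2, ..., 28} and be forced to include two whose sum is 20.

20

Two chosen integers sum to 20 exactly when both halves of some pair {x, 20−x} with 1 ≤ x ≤ 20−x ≤ 19 are chosen — 9 such pairs.
The remaining 10 elements (those with no distinct partner in range) can never complete a 20-sum, so the worst case takes all of them and one from each pair: 10 + 9 = 19.
Pigeonhole: the 20th integer has to be the second member of some pair, so 19 + 1 = 20.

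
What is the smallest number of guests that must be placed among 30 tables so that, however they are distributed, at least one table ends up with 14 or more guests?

With 390 guests one could put exactly 13 in each of the 30 tables, and no table would reach 14.
One more guest must land in a table that already has 13, giving it 14.
So 30 × 13 + 1 = 391 guests are required.

391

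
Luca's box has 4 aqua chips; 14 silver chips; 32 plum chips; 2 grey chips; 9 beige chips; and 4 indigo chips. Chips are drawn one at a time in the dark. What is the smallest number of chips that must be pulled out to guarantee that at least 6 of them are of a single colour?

26

The 6 colours are the holes; the chips drawn are the pigeons.
To avoid 6 of any one colour, the worst case takes at most 5 of each colour, or every chip of a colour that has fewer than 5.
That gives 4 + 5 + 5 + 2 + 5 + 4 = 25 chips with no colour reaching 6.
The next chip forces some colour to 6, so 25 + 1 = 26.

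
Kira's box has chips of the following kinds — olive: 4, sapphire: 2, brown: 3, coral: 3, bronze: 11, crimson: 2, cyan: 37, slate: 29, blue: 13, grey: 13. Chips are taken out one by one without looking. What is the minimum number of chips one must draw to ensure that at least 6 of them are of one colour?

An adversary could hand out at most 5 chips per colour (5 colours run out sooner): 4 + 2 + 3 + 3 + 5 + 2 + 5 + 5 + 5 + 5 = 39 chips and still no colour has 6.
By pigeonhole, one more chip lands in a colour already at 5, so 40 draws are enough and 39 are not.

40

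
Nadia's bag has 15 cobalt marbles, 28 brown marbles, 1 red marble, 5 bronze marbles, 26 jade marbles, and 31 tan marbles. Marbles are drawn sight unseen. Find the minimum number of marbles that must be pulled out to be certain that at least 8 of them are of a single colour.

35

By the pigeonhole principle, the 6 colours are the holes; the marbles drawn are the pigeons.
To avoid 8 of any one colour, the worst case takes at most 7 of each colour, or every marble of a colour that has fewer than 7.
That gives 7 + 7 + 1 + 5 + 7 + 7 = 34 marbles with no colour reaching 8.
The next marble forces some colour to 8, so 34 + 1 = 35.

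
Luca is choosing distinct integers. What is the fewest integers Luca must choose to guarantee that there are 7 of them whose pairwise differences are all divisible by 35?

211

Integers whose pairwise differences are multiples of 35 are exactly those sharing a remainder mod 35. The 35 residue classes mod 35 are the pigeonholes.
With 210 integers one could put 6 in each residue class and have no class reach 7.
The 211th integer pushes some class to 7, so 35·6 + 1 = 211.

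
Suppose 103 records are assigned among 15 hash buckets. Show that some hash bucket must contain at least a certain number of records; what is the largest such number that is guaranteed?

7

By the pigeonhole principle, the 15 hash buckets are the holes and the 103 records are the pigeons.
If every hash bucket held at most 6 records, the total would be at most 15 × 6 = 90, which is less than 103.
So some hash bucket holds at least ⌈103/15⌉ = 7 records.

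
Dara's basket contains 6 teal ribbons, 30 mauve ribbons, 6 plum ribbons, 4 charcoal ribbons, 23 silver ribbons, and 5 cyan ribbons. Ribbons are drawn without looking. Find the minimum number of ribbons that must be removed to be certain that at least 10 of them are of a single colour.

By pigeonhole, the 6 colours are the holes; the ribbons drawn are the pigeons.
To avoid 10 of any one colour, the worst case takes at most 9 of each colour, or every ribbon of a colour that has fewer than 9.
That gives 6 + 9 + 6 + 4 + 9 + 5 = 39 ribbons with no colour reaching 10.
The next ribbon forces some colour to 10, so 39 + 1 = 40.

40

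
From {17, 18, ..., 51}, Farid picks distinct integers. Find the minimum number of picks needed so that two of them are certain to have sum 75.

Two chosen integers sum to 75 exactly when both halves of some pair {x, 75−x} with 24 ≤ x ≤ 75−x ≤ 51 are chosen — 14 such pairs.
The remaining 7 elements (those with no distinct partner in range) can never complete a 75-sum, so the worst case takes all of them and one from each pair: 7 + 14 = 21.
By pigeonhole, the 22nd integer has to be the second member of some pair, so 21 + 1 = 22.

22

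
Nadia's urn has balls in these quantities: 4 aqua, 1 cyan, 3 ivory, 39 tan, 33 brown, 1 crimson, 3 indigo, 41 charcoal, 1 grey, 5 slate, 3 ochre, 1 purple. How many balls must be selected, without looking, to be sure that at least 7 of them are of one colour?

Put each drawn ball into a box by colour. The largest draw with every box below 7 takes min(count, 6) from each colour; colours with fewer than 6 contribute all they have.
Σ min(cᵢ, 6) = 4 + 1 + 3 + 6 + 6 + 1 + 3 + 6 + 1 + 5 + 3 + 1 = 40.
Draw number 40 + 1 = 41 must push one box to 7.

41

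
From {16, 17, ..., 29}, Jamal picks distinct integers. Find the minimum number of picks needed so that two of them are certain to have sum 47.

9

Two chosen integers sum to 47 exactly when both halves of some pair {x, 47−x} with 18 ≤ x ≤ 47−x ≤ 29 are chosen — 6 such pairs.
The remaining 2 elements (those with no distinct partner in range) can never complete a 47-sum, so the worst case takes all of them and one from each pair: 2 + 6 = 8.
By the pigeonhole principle, the 9th integer has to be the second member of some pair, so 8 + 1 = 9.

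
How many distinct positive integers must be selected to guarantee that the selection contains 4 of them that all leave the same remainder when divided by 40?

Pigeonhole: the 40 residue classes mod 40 are the pigeonholes.
With 120 integers one could put 3 in each residue class and have no class reach 4.
The 121st integer pushes some class to 4, so 40·3 + 1 = 121.

121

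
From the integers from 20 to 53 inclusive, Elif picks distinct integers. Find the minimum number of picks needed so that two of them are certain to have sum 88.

26

Group the elements by complementary pair {x, 88−x}: {35,53}, {36,52}, {37,51}, …, giving 9 two-element pairs, the single value 44 (it cannot pair with itself since the integers are distinct), and 15 integers whose partner 88−x falls outside [20,53].
Treating each of those 25 groups as a pigeonhole, one can pick one integer per group — 25 integers — with no two summing to 88.
The 26th integer lands in an occupied pair, forcing a sum of 88.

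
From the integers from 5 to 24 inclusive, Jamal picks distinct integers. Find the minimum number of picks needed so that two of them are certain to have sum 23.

14

A set avoiding the sum 23 can contain at most one of each pair {x, 23−x}, plus the 6 elements whose complement lies outside the range.
The integers 12, …, 24 (13 of them) are such a set: any two sum to at least 12+13 = 25 > 23.
By the pigeonhole principle, any 14th integer completes one of the 7 pairs, so 14 choices force a sum of 23.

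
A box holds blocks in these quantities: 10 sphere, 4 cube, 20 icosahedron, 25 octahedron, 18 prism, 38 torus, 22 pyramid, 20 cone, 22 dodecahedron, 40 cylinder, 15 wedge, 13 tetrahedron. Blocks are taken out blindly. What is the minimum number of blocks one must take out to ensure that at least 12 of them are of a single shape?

An adversary could hand out at most 11 blocks per shape (sphere, cube run out sooner): 10 + 4 + 11 + 11 + 11 + 11 + 11 + 11 + 11 + 11 + 11 + 11 = 124 blocks and still no shape has 12.
By the pigeonhole principle, one more block lands in a shape already at 11, so 125 draws are enough and 124 are not.

125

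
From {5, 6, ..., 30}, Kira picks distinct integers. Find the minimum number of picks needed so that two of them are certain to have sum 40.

17

Group the elements by complementary pair {x, 40−x}: {10,30}, {11,29}, {12,28}, …, giving 10 two-element pairs, the single value 20 (it cannot pair with itself since the integers are distinct), and 5 integers whose partner 40−x falls outside [5,30].
Treating each of those 16 groups as a pigeonhole, one can pick one integer per group — 16 integers — with no two summing to 40.
The 17th integer lands in an occupied pair, forcing a sum of 40.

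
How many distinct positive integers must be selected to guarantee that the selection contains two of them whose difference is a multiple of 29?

30

Integers whose pairwise differences are multiples of 29 are exactly those sharing a remainder mod 29. The 29 residue classes mod 29 are the pigeonholes.
With 29 integers one could put 1 in each residue class and have no class reach 2.
The 30th integer pushes some class to 2, so 29·1 + 1 = 30.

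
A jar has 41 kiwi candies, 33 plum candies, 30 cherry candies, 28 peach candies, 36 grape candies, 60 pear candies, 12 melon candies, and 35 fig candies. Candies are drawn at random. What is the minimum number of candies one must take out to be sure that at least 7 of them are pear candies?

222

In the worst case for collecting pear candies, every non-pear candy comes out first.
There are 41 + 33 + 30 + 28 + 36 + 12 + 35 = 215 non-pear candies altogether.
After those, each further candy must be pear, so 215 + 7 = 222 draws guarantee 7 pear candies.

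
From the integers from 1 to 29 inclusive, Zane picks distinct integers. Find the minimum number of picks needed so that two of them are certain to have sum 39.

20

A set avoiding the sum 39 can contain at most one of each pair {x, 39−x}, plus the 9 elements whose complement lies outside the range.
The integers 1, …, 19 (19 of them) are such a set: any two sum to at least 1+2 = 3 and at most 18+19 = 37 < 39.
By the pigeonhole principle, any 20th integer completes one of the 10 pairs, so 20 choices force a sum of 39.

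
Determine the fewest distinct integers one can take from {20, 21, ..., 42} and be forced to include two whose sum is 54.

17

Two chosen integers sum to 54 exactly when both halves of some pair {x, 54−x} with 20 ≤ x ≤ 54−x ≤ 34 are chosen — 7 such pairs.
The remaining 9 elements (those with no distinct partner in range) can never complete a 54-sum, so the worst case takes all of them and one from each pair: 9 + 7 = 16.
The 17th integer has to be the second member of some pair, so 16 + 1 = 17.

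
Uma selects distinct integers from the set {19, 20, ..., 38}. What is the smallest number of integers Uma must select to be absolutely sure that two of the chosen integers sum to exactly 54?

13

Group the elements by complementary pair {x, 54−x}: {19,35}, {20,34}, {21,33}, …, giving 8 two-element pairs, the single value 27 (it cannot pair with itself since the integers are distinct), and 3 integers whose partner 54−x falls outside [19,38].
By the pigeonhole principle, treating each of those 12 groups as a pigeonhole, one can pick one integer per group — 12 integers — with no two summing to 54.
The 13th integer lands in an occupied pair, forcing a sum of 54.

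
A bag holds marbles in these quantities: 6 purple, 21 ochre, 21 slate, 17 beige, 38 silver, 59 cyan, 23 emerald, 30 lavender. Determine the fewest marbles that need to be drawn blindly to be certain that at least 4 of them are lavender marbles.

189

In the worst case for collecting lavender marbles, every non-lavender marble comes out first.
There are 6 + 21 + 21 + 17 + 38 + 59 + 23 = 185 non-lavender marbles altogether.
After those, each further marble must be lavender, so 185 + 4 = 189 draws guarantee 4 lavender marbles.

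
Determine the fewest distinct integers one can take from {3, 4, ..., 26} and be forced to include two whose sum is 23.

Two chosen integers sum to 23 exactly when both halves of some pair {x, 23−x} with 3 ≤ x ≤ 23−x ≤ 20 are chosen — 9 such pairs.
The remaining 6 elements (those with no distinct partner in range) can never complete a 23-sum, so the worst case takes all of them and one from each pair: 6 + 9 = 15.
The 16th integer has to be the second member of some pair, so 15 + 1 = 16.

16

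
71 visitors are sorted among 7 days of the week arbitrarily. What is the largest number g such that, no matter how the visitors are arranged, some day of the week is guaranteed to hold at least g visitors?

By pigeonhole, the 7 days of the week are the holes and the 71 visitors are the pigeons.
If every day of the week held at most 10 visitors, the total would be at most 7 × 10 = 70, which is less than 71.
So some day of the week holds at least ⌈71/7⌉ = 11 visitors.

11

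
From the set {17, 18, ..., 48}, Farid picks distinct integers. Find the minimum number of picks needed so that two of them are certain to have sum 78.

24

Two chosen integers sum to 78 exactly when both halves of some pair {x, 78−x} with 30 ≤ x ≤ 78−x ≤ 48 are chosen — 9 such pairs.
The remaining 14 elements (those with no distinct partner in range) can never complete a 78-sum, so the worst case takes all of them and one from each pair: 14 + 9 = 23.
The 24th integer has to be the second member of some pair, so 23 + 1 = 24.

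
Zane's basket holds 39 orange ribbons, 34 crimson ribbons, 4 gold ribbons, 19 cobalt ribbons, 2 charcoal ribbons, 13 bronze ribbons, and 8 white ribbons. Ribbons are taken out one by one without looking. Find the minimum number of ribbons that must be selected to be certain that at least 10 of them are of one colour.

By the pigeonhole principle, the 7 colours are the holes; the ribbons drawn are the pigeons.
To avoid 10 of any one colour, the worst case takes at most 9 of each colour, or every ribbon of a colour that has fewer than 9.
That gives 9 + 9 + 4 + 9 + 2 + 9 + 8 = 50 ribbons with no colour reaching 10.
The next ribbon forces some colour to 10, so 50 + 1 = 51.

51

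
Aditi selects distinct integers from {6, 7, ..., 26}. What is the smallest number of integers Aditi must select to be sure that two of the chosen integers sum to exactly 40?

16

Group the elements by complementary pair {x, 40−x}: {14,26}, {15,25}, {16,24}, …, giving 6 two-element pairs, the single value 20 (it cannot pair with itself since the integers are distinct), and 8 integers whose partner 40−x falls outside [6,26].
Pigeonhole: treating each of those 15 groups as a pigeonhole, one can pick one integer per group — 15 integers — with no two summing to 40.
The 16th integer lands in an occupied pair, forcing a sum of 40.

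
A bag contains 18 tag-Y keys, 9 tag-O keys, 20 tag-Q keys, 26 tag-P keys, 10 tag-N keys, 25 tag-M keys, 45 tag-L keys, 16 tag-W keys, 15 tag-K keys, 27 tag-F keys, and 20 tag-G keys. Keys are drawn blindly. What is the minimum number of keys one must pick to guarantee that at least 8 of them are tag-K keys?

In the worst case for collecting tag-K keys, every non-tag-K key comes out first.
There are 18 + 9 + 20 + 26 + 10 + 25 + 45 + 16 + 27 + 20 = 216 non-tag-K keys altogether.
After those, each further key must be tag-K, so 216 + 8 = 224 draws guarantee 8 tag-K keys.

224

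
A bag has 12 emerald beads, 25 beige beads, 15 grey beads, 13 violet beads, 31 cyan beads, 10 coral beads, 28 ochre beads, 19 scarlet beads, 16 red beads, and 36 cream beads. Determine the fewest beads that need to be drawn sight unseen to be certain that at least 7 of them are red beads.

In the worst case for collecting red beads, every non-red bead comes out first.
There are 12 + 25 + 15 + 13 + 31 + 10 + 28 + 19 + 36 = 189 non-red beads altogether.
After those, each further bead must be red, so 189 + 7 = 196 draws guarantee 7 red beads.

196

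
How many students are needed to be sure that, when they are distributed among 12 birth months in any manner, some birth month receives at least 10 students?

109

With 108 students one could put exactly 9 in each of the 12 birth months, and no birth month would reach 10.
One more student must land in a birth month that already has 9, giving it 10.
So 12 × 9 + 1 = 109 students are required.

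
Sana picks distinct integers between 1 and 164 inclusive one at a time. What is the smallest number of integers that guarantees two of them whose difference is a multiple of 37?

Integers whose pairwise differences are multiples of 37 are exactly those sharing a remainder mod 37. The 37 residue classes mod 37 are the pigeonholes.
With 37 integers one could put 1 in each residue class and have no class reach 2.
The 38th integer pushes some class to 2, so 37·1 + 1 = 38.

38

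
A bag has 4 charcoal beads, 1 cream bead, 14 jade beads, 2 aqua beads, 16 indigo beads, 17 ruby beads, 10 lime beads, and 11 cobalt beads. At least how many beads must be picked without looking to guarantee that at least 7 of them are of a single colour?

38

An adversary could hand out at most 6 beads per colour (charcoal, cream, aqua run out sooner): 4 + 1 + 6 + 2 + 6 + 6 + 6 + 6 = 37 beads and still no colour has 7.
By the pigeonhole principle, one more bead lands in a colour already at 6, so 38 draws are enough and 37 are not.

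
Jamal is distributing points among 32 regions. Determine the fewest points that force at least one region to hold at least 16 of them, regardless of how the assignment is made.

With 480 points one could put exactly 15 in each of the 32 regions, and no region would reach 16.
One more point must land in a region that already has 15, giving it 16.
So 32 × 15 + 1 = 481 points are required.

481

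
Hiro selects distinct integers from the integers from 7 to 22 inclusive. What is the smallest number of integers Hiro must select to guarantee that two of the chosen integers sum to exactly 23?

12

Two chosen integers sum to 23 exactly when both halves of some pair {x, 23−x} with 7 ≤ x ≤ 23−x ≤ 16 are chosen — 5 such pairs.
The remaining 6 elements (those with no distinct partner in range) can never complete a 23-sum, so the worst case takes all of them and one from each pair: 6 + 5 = 11.
By the pigeonhole principle, the 12th integer has to be the second member of some pair, so 11 + 1 = 12.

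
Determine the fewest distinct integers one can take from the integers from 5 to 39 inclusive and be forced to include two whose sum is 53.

23

Two chosen integers sum to 53 exactly when both halves of some pair {x, 53−x} with 14 ≤ x ≤ 53−x ≤ 39 are chosen — 13 such pairs.
The remaining 9 elements (those with no distinct partner in range) can never complete a 53-sum, so the worst case takes all of them and one from each pair: 9 + 13 = 22.
The 23rd integer has to be the second member of some pair, so 22 + 1 = 23.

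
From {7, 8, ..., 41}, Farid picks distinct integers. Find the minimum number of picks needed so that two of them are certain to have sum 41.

Group the elements by complementary pair {x, 41−x}: {7,34}, {8,33}, {9,32}, …, giving 14 two-element pairs and 7 integers whose partner 41−x falls outside [7,41].
By pigeonhole, treating each of those 21 groups as a pigeonhole, one can pick one integer per group — 21 integers — with no two summing to 41.
The 22nd integer lands in an occupied pair, forcing a sum of 41.

22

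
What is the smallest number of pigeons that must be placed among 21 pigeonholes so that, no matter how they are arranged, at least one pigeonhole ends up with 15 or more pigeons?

With 294 pigeons one could put exactly 14 in each of the 21 pigeonholes, and no pigeonhole would reach 15.
One more pigeon must land in a pigeonhole that already has 14, giving it 15.
So 21 × 14 + 1 = 295 pigeons are required.

295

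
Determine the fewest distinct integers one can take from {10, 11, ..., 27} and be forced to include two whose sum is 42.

13

A set avoiding the sum 42 can contain at most one of each pair {x, 42−x}, plus the 6 elements whose complement lies outside the range or equal to its own complement.
The integers 10, …, 21 (12 of them) are such a set: any two sum to at least 10+11 = 21 and at most 20+21 = 41 < 42.
Any 13th integer completes one of the 6 pairs, so 13 choices force a sum of 42.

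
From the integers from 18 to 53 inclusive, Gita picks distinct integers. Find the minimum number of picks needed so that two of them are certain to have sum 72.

20

Two chosen integers sum to 72 exactly when both halves of some pair {x, 72−x} with 19 ≤ x ≤ 72−x ≤ 53 are chosen — 17 such pairs.
The remaining 2 elements (those with no distinct partner in range) can never complete a 72-sum, so the worst case takes all of them and one from each pair: 2 + 17 = 19.
The 20th integer has to be the second member of some pair, so 19 + 1 = 20.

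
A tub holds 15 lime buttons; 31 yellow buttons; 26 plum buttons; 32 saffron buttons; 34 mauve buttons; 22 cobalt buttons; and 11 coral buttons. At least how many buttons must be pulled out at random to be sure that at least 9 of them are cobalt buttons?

In the worst case for collecting cobalt buttons, every non-cobalt button comes out first.
There are 15 + 31 + 26 + 32 + 34 + 11 = 149 non-cobalt buttons altogether.
After those, each further button must be cobalt, so 149 + 9 = 158 draws guarantee 9 cobalt buttons.

158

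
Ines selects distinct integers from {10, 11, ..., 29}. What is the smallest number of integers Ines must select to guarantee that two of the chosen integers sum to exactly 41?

A set avoiding the sum 41 can contain at most one of each pair {x, 41−x}, plus the 2 elements whose complement lies outside the range.
The integers 10, …, 20 (11 of them) are such a set: any two sum to at least 10+11 = 21 and at most 19+20 = 39 < 41.
By pigeonhole, any 12th integer completes one of the 9 pairs, so 12 choices force a sum of 41.

12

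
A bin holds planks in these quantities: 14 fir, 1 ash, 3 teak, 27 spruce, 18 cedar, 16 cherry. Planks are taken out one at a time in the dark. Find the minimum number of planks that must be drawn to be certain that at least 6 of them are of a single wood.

Put each drawn plank into a box by wood. The largest draw with every box below 6 takes min(count, 5) from each wood; woods with fewer than 5 contribute all they have.
Σ min(cᵢ, 5) = 5 + 1 + 3 + 5 + 5 + 5 = 24.
Draw number 24 + 1 = 25 must push one box to 6.

25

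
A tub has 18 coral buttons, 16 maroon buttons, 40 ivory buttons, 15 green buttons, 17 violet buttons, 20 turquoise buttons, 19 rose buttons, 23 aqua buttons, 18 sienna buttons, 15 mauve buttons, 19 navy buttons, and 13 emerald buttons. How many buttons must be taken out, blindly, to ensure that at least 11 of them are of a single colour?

Put each drawn button into a box by colour. The largest draw with every box below 11 takes min(count, 10) from each colour.
Σ min(cᵢ, 10) = 10 + 10 + 10 + 10 + 10 + 10 + 10 + 10 + 10 + 10 + 10 + 10 = 120.
Draw number 120 + 1 = 121 must push one box to 11.

121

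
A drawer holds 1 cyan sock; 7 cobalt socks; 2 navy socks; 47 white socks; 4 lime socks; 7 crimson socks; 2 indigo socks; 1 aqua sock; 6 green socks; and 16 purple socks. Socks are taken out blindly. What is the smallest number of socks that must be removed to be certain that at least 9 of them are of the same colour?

47

Pigeonhole: put each drawn sock into a box by colour. The largest draw with every box below 9 takes min(count, 8) from each colour; colours with fewer than 8 contribute all they have.
Σ min(cᵢ, 8) = 1 + 7 + 2 + 8 + 4 + 7 + 2 + 1 + 6 + 8 = 46.
Draw number 46 + 1 = 47 must push one box to 9.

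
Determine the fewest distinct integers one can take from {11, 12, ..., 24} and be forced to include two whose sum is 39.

Group the elements by complementary pair {x, 39−x}: {15,24}, {16,23}, {17,22}, …, giving 5 two-element pairs and 4 integers whose partner 39−x falls outside [11,24].
Pigeonhole: treating each of those 9 groups as a pigeonhole, one can pick one integer per group — 9 integers — with no two summing to 39.
The 10th integer lands in an occupied pair, forcing a sum of 39.

10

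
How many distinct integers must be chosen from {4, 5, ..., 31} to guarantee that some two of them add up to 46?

Two chosen integers sum to 46 exactly when both halves of some pair {x, 46−x} with 15 ≤ x ≤ 46−x ≤ 31 are chosen — 8 such pairs.
The remaining 12 elements (those with no distinct partner in range) can never complete a 46-sum, so the worst case takes all of them and one from each pair: 12 + 8 = 20.
Pigeonhole: the 21st integer has to be the second member of some pair, so 20 + 1 = 21.

21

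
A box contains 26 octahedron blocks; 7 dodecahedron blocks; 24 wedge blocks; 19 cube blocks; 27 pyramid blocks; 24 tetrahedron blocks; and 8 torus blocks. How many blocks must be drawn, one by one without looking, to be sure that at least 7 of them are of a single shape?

43

The 7 shapes are the holes; the blocks drawn are the pigeons.
To avoid 7 of any one shape, the worst case takes at most 6 of each shape.
That gives 6 + 6 + 6 + 6 + 6 + 6 + 6 = 42 blocks with no shape reaching 7.
The next block forces some shape to 7, so 42 + 1 = 43.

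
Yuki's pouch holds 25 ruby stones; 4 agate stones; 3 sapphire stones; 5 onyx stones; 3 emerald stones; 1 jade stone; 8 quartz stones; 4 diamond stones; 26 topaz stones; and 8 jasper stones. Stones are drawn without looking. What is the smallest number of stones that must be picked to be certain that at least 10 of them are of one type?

55

The 10 types are the holes; the stones drawn are the pigeons.
To avoid 10 of any one type, the worst case takes at most 9 of each type, or every stone of a type that has fewer than 9.
That gives 9 + 4 + 3 + 5 + 3 + 1 + 8 + 4 + 9 + 8 = 54 stones with no type reaching 10.
The next stone forces some type to 10, so 54 + 1 = 55.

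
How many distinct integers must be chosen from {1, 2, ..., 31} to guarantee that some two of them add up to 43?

Two chosen integers sum to 43 exactly when both halves of some pair {x, 43−x} with 12 ≤ x ≤ 43−x ≤ 31 are chosen — 10 such pairs.
The remaining 11 elements (those with no distinct partner in range) can never complete a 43-sum, so the worst case takes all of them and one from each pair: 11 + 10 = 21.
Pigeonhole: the 22nd integer has to be the second member of some pair, so 21 + 1 = 22.

22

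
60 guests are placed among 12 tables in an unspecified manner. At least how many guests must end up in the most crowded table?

5

By pigeonhole, the 12 tables are the holes and the 60 guests are the pigeons.
If every table held at most 4 guests, the total would be at most 12 × 4 = 48, which is less than 60.
So some table holds at least ⌈60/12⌉ = 5 guests.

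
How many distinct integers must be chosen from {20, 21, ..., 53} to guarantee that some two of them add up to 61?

A set avoiding the sum 61 can contain at most one of each pair {x, 61−x}, plus the 12 elements whose complement lies outside the range.
The integers 31, …, 53 (23 of them) are such a set: any two sum to at least 31+32 = 63 > 61.
By the pigeonhole principle, any 24th integer completes one of the 11 pairs, so 24 choices force a sum of 61.

24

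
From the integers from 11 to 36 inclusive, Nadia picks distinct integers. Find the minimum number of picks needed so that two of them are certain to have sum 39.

A set avoiding the sum 39 can contain at most one of each pair {x, 39−x}, plus the 8 elements whose complement lies outside the range.
The integers 20, …, 36 (17 of them) are such a set: any two sum to at least 20+21 = 41 > 39.
Pigeonhole: any 18th integer completes one of the 9 pairs, so 18 choices force a sum of 39.

18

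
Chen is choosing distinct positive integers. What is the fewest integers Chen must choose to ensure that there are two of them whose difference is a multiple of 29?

Integers whose pairwise differences are multiples of 29 are exactly those sharing a remainder mod 29. Pigeonhole: the 29 residue classes mod 29 are the pigeonholes.
With 29 integers one could put 1 in each residue class and have no class reach 2.
The 30th integer pushes some class to 2, so 29·1 + 1 = 30.

30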